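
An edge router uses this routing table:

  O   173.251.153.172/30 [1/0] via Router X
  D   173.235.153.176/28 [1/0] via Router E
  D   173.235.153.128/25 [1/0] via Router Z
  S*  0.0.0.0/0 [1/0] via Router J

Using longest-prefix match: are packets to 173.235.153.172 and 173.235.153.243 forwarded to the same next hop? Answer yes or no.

173.235.153.172: longest match 173.235.153.128/25 -> Router Z
173.235.153.243: longest match 173.235.153.128/25 -> Router Z

yes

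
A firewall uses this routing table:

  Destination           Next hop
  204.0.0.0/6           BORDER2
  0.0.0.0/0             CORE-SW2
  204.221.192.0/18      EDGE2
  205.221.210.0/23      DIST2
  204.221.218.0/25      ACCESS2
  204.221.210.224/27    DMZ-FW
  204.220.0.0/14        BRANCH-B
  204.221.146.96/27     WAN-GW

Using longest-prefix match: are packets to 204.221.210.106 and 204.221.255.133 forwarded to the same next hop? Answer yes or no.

yes

204.221.210.106: longest match 204.221.192.0/18 -> EDGE2
204.221.255.133: longest match 204.221.192.0/18 -> EDGE2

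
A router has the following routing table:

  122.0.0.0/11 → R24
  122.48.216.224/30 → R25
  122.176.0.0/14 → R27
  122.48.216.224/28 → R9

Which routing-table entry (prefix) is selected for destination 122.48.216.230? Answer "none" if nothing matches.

Entries matching 122.48.216.230:
  122.48.216.224/28 (122.48.216.224 - 122.48.216.239)
Most specific is 122.48.216.224/28.

122.48.216.224/28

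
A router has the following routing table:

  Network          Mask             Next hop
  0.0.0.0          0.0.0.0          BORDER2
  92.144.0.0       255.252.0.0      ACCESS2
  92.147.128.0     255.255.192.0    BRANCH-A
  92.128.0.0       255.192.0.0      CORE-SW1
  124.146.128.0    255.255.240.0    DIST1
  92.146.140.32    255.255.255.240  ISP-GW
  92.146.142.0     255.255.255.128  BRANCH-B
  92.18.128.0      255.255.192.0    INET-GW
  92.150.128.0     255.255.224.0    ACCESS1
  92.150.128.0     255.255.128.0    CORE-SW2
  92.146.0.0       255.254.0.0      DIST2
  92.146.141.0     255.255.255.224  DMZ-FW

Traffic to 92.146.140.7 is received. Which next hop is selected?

DIST2

Routes whose prefix contains 92.146.140.7:
  0.0.0.0/0 (default, matches everything) -> BORDER2
  92.128.0.0/10 (92.128.0.0 - 92.191.255.255) -> CORE-SW1
  92.144.0.0/14 (92.144.0.0 - 92.147.255.255) -> ACCESS2
  92.146.0.0/15 (92.146.0.0 - 92.147.255.255) -> DIST2
More-specific entries that do NOT match:
  92.146.140.32/28 (92.146.140.32 - 92.146.140.47) does not contain 92.146.140.7
  92.146.141.0/27 (92.146.141.0 - 92.146.141.31) does not contain 92.146.140.7
  92.146.142.0/25 (92.146.142.0 - 92.146.142.127) does not contain 92.146.140.7
  124.146.128.0/20 (124.146.128.0 - 124.146.143.255) does not contain 92.146.140.7
  92.150.128.0/19 (92.150.128.0 - 92.150.159.255) does not contain 92.146.140.7
  92.147.128.0/18 (92.147.128.0 - 92.147.191.255) does not contain 92.146.140.7
  92.18.128.0/18 (92.18.128.0 - 92.18.191.255) does not contain 92.146.140.7
  92.150.128.0/17 (92.150.128.0 - 92.150.255.255) does not contain 92.146.140.7
Longest matching prefix is /15 -> next hop DIST2.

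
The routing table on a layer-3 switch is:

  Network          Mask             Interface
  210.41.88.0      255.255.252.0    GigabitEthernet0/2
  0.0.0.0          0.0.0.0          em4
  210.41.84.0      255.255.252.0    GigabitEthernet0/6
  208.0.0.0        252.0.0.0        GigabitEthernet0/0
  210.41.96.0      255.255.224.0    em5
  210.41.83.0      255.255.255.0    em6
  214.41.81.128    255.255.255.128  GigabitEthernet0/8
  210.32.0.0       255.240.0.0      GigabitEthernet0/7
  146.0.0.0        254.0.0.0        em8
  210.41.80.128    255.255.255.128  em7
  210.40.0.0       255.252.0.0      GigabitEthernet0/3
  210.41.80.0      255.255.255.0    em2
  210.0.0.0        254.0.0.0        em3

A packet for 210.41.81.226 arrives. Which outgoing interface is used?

GigabitEthernet0/3

Routes whose prefix contains 210.41.81.226:
  0.0.0.0/0 (default, matches everything) -> em4
  208.0.0.0/6 (208.0.0.0 - 211.255.255.255) -> GigabitEthernet0/0
  210.0.0.0/7 (210.0.0.0 - 211.255.255.255) -> em3
  210.32.0.0/12 (210.32.0.0 - 210.47.255.255) -> GigabitEthernet0/7
  210.40.0.0/14 (210.40.0.0 - 210.43.255.255) -> GigabitEthernet0/3
More-specific entries that do NOT match:
  214.41.81.128/25 (214.41.81.128 - 214.41.81.255) does not contain 210.41.81.226
  210.41.80.128/25 (210.41.80.128 - 210.41.80.255) does not contain 210.41.81.226
  210.41.83.0/24 (210.41.83.0 - 210.41.83.255) does not contain 210.41.81.226
  210.41.80.0/24 (210.41.80.0 - 210.41.80.255) does not contain 210.41.81.226
  210.41.88.0/22 (210.41.88.0 - 210.41.91.255) does not contain 210.41.81.226
  210.41.84.0/22 (210.41.84.0 - 210.41.87.255) does not contain 210.41.81.226
  210.41.96.0/19 (210.41.96.0 - 210.41.127.255) does not contain 210.41.81.226
Longest matching prefix is /14 -> interface GigabitEthernet0/3.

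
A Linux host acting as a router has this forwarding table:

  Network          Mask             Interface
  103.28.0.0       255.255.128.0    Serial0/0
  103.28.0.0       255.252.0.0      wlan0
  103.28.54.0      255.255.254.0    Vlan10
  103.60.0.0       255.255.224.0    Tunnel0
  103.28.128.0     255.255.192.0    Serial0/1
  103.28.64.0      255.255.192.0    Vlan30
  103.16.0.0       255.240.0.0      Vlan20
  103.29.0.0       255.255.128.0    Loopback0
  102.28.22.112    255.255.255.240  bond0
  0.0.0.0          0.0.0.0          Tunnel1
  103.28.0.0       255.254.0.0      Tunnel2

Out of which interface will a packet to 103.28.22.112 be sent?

Routes whose prefix contains 103.28.22.112:
  0.0.0.0/0 (default, matches everything) -> Tunnel1
  103.16.0.0/12 (103.16.0.0 - 103.31.255.255) -> Vlan20
  103.28.0.0/14 (103.28.0.0 - 103.31.255.255) -> wlan0
  103.28.0.0/15 (103.28.0.0 - 103.29.255.255) -> Tunnel2
  103.28.0.0/17 (103.28.0.0 - 103.28.127.255) -> Serial0/0
More-specific entries that do NOT match:
  102.28.22.112/28 (102.28.22.112 - 102.28.22.127) does not contain 103.28.22.112
  103.28.54.0/23 (103.28.54.0 - 103.28.55.255) does not contain 103.28.22.112
  103.60.0.0/19 (103.60.0.0 - 103.60.31.255) does not contain 103.28.22.112
  103.28.128.0/18 (103.28.128.0 - 103.28.191.255) does not contain 103.28.22.112
  103.28.64.0/18 (103.28.64.0 - 103.28.127.255) does not contain 103.28.22.112
Longest matching prefix is /17 -> interface Serial0/0.

Serial0/0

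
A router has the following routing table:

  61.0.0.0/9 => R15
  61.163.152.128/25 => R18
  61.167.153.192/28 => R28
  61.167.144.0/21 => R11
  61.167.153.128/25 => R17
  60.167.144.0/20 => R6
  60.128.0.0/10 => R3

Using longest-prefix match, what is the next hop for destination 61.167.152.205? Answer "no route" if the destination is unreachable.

no route

No entry's prefix contains 61.167.152.205; there is no default route.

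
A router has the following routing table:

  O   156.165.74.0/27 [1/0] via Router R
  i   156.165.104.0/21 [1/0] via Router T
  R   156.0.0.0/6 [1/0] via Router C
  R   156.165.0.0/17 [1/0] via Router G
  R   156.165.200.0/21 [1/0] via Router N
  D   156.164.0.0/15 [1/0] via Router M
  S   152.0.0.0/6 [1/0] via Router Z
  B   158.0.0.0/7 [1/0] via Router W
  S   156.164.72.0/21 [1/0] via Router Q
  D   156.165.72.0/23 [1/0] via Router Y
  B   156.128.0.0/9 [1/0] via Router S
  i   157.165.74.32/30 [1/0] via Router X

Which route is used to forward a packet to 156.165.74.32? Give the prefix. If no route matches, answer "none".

156.165.0.0/17

Entries matching 156.165.74.32:
  156.0.0.0/6 (156.0.0.0 - 159.255.255.255)
  156.128.0.0/9 (156.128.0.0 - 156.255.255.255)
  156.164.0.0/15 (156.164.0.0 - 156.165.255.255)
  156.165.0.0/17 (156.165.0.0 - 156.165.127.255)
Most specific is 156.165.0.0/17.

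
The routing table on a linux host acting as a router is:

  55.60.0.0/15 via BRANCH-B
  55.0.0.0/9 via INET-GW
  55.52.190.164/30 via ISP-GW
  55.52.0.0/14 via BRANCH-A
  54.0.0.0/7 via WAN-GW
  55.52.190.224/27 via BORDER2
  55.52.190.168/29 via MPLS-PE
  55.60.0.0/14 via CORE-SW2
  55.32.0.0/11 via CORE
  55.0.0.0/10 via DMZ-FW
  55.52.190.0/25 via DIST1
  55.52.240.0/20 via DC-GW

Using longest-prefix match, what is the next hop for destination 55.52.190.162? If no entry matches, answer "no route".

Routes whose prefix contains 55.52.190.162:
  54.0.0.0/7 (54.0.0.0 - 55.255.255.255) -> WAN-GW
  55.0.0.0/9 (55.0.0.0 - 55.127.255.255) -> INET-GW
  55.0.0.0/10 (55.0.0.0 - 55.63.255.255) -> DMZ-FW
  55.32.0.0/11 (55.32.0.0 - 55.63.255.255) -> CORE
  55.52.0.0/14 (55.52.0.0 - 55.55.255.255) -> BRANCH-A
More-specific entries that do NOT match:
  55.52.190.164/30 (55.52.190.164 - 55.52.190.167) does not contain 55.52.190.162
  55.52.190.168/29 (55.52.190.168 - 55.52.190.175) does not contain 55.52.190.162
  55.52.190.224/27 (55.52.190.224 - 55.52.190.255) does not contain 55.52.190.162
  55.52.190.0/25 (55.52.190.0 - 55.52.190.127) does not contain 55.52.190.162
  55.52.240.0/20 (55.52.240.0 - 55.52.255.255) does not contain 55.52.190.162
  55.60.0.0/15 (55.60.0.0 - 55.61.255.255) does not contain 55.52.190.162
Longest matching prefix is /14 -> next hop BRANCH-A.

BRANCH-A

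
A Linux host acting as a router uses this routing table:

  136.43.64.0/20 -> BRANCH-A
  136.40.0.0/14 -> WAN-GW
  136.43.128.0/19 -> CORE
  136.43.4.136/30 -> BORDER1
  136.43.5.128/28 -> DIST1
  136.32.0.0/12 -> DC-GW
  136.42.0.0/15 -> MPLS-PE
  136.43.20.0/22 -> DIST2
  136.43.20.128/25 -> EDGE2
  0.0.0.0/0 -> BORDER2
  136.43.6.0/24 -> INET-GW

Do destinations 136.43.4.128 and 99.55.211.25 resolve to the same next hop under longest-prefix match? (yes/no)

no

136.43.4.128: longest match 136.42.0.0/15 -> MPLS-PE
99.55.211.25: longest match 0.0.0.0/0 -> BORDER2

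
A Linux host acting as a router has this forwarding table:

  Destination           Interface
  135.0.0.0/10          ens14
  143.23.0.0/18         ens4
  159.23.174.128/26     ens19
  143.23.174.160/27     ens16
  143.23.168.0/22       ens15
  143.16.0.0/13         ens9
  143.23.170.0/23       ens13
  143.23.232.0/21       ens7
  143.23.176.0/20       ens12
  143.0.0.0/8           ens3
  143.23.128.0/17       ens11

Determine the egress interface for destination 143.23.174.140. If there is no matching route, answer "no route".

Routes whose prefix contains 143.23.174.140:
  143.0.0.0/8 (143.0.0.0 - 143.255.255.255) -> ens3
  143.16.0.0/13 (143.16.0.0 - 143.23.255.255) -> ens9
  143.23.128.0/17 (143.23.128.0 - 143.23.255.255) -> ens11
More-specific entries that do NOT match:
  143.23.174.160/27 (143.23.174.160 - 143.23.174.191) does not contain 143.23.174.140
  159.23.174.128/26 (159.23.174.128 - 159.23.174.191) does not contain 143.23.174.140
  143.23.170.0/23 (143.23.170.0 - 143.23.171.255) does not contain 143.23.174.140
  143.23.168.0/22 (143.23.168.0 - 143.23.171.255) does not contain 143.23.174.140
  143.23.232.0/21 (143.23.232.0 - 143.23.239.255) does not contain 143.23.174.140
  143.23.176.0/20 (143.23.176.0 - 143.23.191.255) does not contain 143.23.174.140
  143.23.0.0/18 (143.23.0.0 - 143.23.63.255) does not contain 143.23.174.140
Longest matching prefix is /17 -> interface ens11.

ens11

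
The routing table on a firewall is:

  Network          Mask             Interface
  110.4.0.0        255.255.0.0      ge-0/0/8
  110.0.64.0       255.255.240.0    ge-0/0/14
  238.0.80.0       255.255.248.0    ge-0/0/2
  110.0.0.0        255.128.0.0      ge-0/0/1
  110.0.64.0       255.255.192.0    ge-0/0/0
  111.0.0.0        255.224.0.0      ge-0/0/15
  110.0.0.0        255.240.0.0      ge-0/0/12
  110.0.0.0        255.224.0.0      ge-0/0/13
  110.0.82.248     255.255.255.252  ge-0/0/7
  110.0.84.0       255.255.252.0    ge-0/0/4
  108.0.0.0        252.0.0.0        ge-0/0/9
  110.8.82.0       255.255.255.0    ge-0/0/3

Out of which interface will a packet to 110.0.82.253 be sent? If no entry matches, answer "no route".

Routes whose prefix contains 110.0.82.253:
  108.0.0.0/6 (108.0.0.0 - 111.255.255.255) -> ge-0/0/9
  110.0.0.0/9 (110.0.0.0 - 110.127.255.255) -> ge-0/0/1
  110.0.0.0/11 (110.0.0.0 - 110.31.255.255) -> ge-0/0/13
  110.0.0.0/12 (110.0.0.0 - 110.15.255.255) -> ge-0/0/12
  110.0.64.0/18 (110.0.64.0 - 110.0.127.255) -> ge-0/0/0
More-specific entries that do NOT match:
  110.0.82.248/30 (110.0.82.248 - 110.0.82.251) does not contain 110.0.82.253
  110.8.82.0/24 (110.8.82.0 - 110.8.82.255) does not contain 110.0.82.253
  110.0.84.0/22 (110.0.84.0 - 110.0.87.255) does not contain 110.0.82.253
  238.0.80.0/21 (238.0.80.0 - 238.0.87.255) does not contain 110.0.82.253
  110.0.64.0/20 (110.0.64.0 - 110.0.79.255) does not contain 110.0.82.253
Longest matching prefix is /18 -> interface ge-0/0/0.

ge-0/0/0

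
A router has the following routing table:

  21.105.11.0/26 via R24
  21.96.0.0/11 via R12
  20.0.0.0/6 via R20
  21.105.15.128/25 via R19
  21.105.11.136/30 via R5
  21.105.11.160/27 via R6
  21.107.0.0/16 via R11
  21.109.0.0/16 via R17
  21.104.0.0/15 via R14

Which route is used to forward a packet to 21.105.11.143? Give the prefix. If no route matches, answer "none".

21.104.0.0/15

Entries matching 21.105.11.143:
  20.0.0.0/6 (20.0.0.0 - 23.255.255.255)
  21.96.0.0/11 (21.96.0.0 - 21.127.255.255)
  21.104.0.0/15 (21.104.0.0 - 21.105.255.255)
Most specific is 21.104.0.0/15.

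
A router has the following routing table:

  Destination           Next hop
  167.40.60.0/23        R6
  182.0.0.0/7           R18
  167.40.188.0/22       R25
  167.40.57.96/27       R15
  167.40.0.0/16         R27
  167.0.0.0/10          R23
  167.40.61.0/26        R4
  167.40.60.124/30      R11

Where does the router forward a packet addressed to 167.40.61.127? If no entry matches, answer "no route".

Routes whose prefix contains 167.40.61.127:
  167.0.0.0/10 (167.0.0.0 - 167.63.255.255) -> R23
  167.40.0.0/16 (167.40.0.0 - 167.40.255.255) -> R27
  167.40.60.0/23 (167.40.60.0 - 167.40.61.255) -> R6
More-specific entries that do NOT match:
  167.40.60.124/30 (167.40.60.124 - 167.40.60.127) does not contain 167.40.61.127
  167.40.57.96/27 (167.40.57.96 - 167.40.57.127) does not contain 167.40.61.127
  167.40.61.0/26 (167.40.61.0 - 167.40.61.63) does not contain 167.40.61.127
Longest matching prefix is /23 -> next hop R6.

R6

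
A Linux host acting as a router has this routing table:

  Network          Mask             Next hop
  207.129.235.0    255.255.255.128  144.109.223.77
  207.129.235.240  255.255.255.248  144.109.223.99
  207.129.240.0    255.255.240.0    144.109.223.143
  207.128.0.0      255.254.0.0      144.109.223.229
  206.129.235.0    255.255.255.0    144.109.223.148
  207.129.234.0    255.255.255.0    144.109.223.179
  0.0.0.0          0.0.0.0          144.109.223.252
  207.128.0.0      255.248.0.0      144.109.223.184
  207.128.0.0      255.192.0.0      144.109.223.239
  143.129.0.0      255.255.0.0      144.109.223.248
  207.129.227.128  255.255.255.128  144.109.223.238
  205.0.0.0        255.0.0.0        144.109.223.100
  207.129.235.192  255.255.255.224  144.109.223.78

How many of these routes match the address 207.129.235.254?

4

Prefixes containing 207.129.235.254:
  0.0.0.0/0 (default, matches everything)
  207.128.0.0/10 (207.128.0.0 - 207.191.255.255)
  207.128.0.0/13 (207.128.0.0 - 207.135.255.255)
  207.128.0.0/15 (207.128.0.0 - 207.129.255.255)
Total matching entries: 4.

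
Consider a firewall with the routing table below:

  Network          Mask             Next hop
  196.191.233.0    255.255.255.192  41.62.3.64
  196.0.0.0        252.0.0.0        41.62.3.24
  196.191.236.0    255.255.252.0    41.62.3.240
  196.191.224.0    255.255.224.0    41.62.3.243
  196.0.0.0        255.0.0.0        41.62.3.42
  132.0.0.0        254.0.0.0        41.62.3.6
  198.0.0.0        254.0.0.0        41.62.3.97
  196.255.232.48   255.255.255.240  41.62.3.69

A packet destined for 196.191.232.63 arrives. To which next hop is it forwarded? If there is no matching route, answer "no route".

41.62.3.243

Routes whose prefix contains 196.191.232.63:
  196.0.0.0/6 (196.0.0.0 - 199.255.255.255) -> 41.62.3.24
  196.0.0.0/8 (196.0.0.0 - 196.255.255.255) -> 41.62.3.42
  196.191.224.0/19 (196.191.224.0 - 196.191.255.255) -> 41.62.3.243
More-specific entries that do NOT match:
  196.255.232.48/28 (196.255.232.48 - 196.255.232.63) does not contain 196.191.232.63
  196.191.233.0/26 (196.191.233.0 - 196.191.233.63) does not contain 196.191.232.63
  196.191.236.0/22 (196.191.236.0 - 196.191.239.255) does not contain 196.191.232.63
Longest matching prefix is /19 -> next hop 41.62.3.243.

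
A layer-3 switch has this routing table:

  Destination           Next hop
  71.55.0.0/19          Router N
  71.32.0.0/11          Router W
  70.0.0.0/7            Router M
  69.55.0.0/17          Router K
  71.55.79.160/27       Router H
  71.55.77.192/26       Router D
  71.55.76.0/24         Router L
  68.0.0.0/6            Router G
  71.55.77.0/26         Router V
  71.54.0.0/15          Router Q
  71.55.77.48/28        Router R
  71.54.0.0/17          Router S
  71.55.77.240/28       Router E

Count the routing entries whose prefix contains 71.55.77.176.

Prefixes containing 71.55.77.176:
  68.0.0.0/6 (68.0.0.0 - 71.255.255.255)
  70.0.0.0/7 (70.0.0.0 - 71.255.255.255)
  71.32.0.0/11 (71.32.0.0 - 71.63.255.255)
  71.54.0.0/15 (71.54.0.0 - 71.55.255.255)
Total matching entries: 4.

4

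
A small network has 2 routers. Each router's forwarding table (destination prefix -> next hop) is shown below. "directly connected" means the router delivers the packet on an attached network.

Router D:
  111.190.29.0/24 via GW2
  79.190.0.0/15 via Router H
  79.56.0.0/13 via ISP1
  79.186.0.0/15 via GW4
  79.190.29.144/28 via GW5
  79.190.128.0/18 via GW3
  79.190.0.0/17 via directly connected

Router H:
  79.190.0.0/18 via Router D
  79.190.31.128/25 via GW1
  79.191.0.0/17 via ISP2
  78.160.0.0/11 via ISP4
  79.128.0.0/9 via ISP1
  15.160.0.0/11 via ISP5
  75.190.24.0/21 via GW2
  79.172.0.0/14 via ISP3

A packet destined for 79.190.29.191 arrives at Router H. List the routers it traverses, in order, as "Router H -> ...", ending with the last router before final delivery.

At Router H: longest match for 79.190.29.191 is 79.190.0.0/18 -> Router D
At Router D: longest match for 79.190.29.191 is 79.190.0.0/17 -> directly connected

Router H -> Router D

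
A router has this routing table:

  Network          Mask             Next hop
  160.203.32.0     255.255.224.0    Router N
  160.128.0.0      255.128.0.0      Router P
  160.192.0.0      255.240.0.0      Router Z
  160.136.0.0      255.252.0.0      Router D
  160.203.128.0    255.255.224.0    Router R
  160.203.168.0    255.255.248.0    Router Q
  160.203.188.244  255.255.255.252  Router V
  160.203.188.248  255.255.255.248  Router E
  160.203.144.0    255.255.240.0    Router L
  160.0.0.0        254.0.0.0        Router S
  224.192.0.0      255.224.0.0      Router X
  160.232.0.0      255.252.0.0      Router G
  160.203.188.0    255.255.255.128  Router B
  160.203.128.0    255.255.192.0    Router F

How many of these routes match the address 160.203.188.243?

4

Prefixes containing 160.203.188.243:
  160.0.0.0/7 (160.0.0.0 - 161.255.255.255)
  160.128.0.0/9 (160.128.0.0 - 160.255.255.255)
  160.192.0.0/12 (160.192.0.0 - 160.207.255.255)
  160.203.128.0/18 (160.203.128.0 - 160.203.191.255)
Total matching entries: 4.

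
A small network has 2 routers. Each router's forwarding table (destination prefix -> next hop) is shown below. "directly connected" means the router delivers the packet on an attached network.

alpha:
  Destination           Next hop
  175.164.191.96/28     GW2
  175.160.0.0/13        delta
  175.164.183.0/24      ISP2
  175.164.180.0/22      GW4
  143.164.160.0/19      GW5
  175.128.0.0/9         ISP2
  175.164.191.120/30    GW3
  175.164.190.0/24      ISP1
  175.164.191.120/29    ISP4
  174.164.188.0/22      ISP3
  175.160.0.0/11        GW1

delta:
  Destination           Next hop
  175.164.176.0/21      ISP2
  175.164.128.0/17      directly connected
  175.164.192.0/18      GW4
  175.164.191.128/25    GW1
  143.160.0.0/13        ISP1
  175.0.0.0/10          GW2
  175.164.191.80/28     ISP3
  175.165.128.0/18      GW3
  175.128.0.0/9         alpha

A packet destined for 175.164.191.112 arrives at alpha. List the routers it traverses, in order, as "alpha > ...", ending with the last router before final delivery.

alpha > delta

At alpha: longest match for 175.164.191.112 is 175.160.0.0/13 -> delta
At delta: longest match for 175.164.191.112 is 175.164.128.0/17 -> directly connected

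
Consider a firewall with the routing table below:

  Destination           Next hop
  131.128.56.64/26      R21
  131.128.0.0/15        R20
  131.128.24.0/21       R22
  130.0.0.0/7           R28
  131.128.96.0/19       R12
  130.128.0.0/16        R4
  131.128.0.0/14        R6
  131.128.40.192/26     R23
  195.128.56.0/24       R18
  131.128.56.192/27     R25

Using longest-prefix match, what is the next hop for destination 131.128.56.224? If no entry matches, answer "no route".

R20

Routes whose prefix contains 131.128.56.224:
  130.0.0.0/7 (130.0.0.0 - 131.255.255.255) -> R28
  131.128.0.0/14 (131.128.0.0 - 131.131.255.255) -> R6
  131.128.0.0/15 (131.128.0.0 - 131.129.255.255) -> R20
More-specific entries that do NOT match:
  131.128.56.192/27 (131.128.56.192 - 131.128.56.223) does not contain 131.128.56.224
  131.128.56.64/26 (131.128.56.64 - 131.128.56.127) does not contain 131.128.56.224
  131.128.40.192/26 (131.128.40.192 - 131.128.40.255) does not contain 131.128.56.224
  195.128.56.0/24 (195.128.56.0 - 195.128.56.255) does not contain 131.128.56.224
  131.128.24.0/21 (131.128.24.0 - 131.128.31.255) does not contain 131.128.56.224
  131.128.96.0/19 (131.128.96.0 - 131.128.127.255) does not contain 131.128.56.224
  130.128.0.0/16 (130.128.0.0 - 130.128.255.255) does not contain 131.128.56.224
Longest matching prefix is /15 -> next hop R20.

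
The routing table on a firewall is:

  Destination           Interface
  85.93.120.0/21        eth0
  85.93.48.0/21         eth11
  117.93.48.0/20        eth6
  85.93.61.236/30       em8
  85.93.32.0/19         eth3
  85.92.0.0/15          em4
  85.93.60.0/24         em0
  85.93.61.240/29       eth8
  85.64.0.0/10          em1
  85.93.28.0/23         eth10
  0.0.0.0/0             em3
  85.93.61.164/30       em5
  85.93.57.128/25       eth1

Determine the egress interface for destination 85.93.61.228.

Routes whose prefix contains 85.93.61.228:
  0.0.0.0/0 (default, matches everything) -> em3
  85.64.0.0/10 (85.64.0.0 - 85.127.255.255) -> em1
  85.92.0.0/15 (85.92.0.0 - 85.93.255.255) -> em4
  85.93.32.0/19 (85.93.32.0 - 85.93.63.255) -> eth3
More-specific entries that do NOT match:
  85.93.61.236/30 (85.93.61.236 - 85.93.61.239) does not contain 85.93.61.228
  85.93.61.164/30 (85.93.61.164 - 85.93.61.167) does not contain 85.93.61.228
  85.93.61.240/29 (85.93.61.240 - 85.93.61.247) does not contain 85.93.61.228
  85.93.57.128/25 (85.93.57.128 - 85.93.57.255) does not contain 85.93.61.228
  85.93.60.0/24 (85.93.60.0 - 85.93.60.255) does not contain 85.93.61.228
  85.93.28.0/23 (85.93.28.0 - 85.93.29.255) does not contain 85.93.61.228
  85.93.120.0/21 (85.93.120.0 - 85.93.127.255) does not contain 85.93.61.228
  85.93.48.0/21 (85.93.48.0 - 85.93.55.255) does not contain 85.93.61.228
  117.93.48.0/20 (117.93.48.0 - 117.93.63.255) does not contain 85.93.61.228
Longest matching prefix is /19 -> interface eth3.

eth3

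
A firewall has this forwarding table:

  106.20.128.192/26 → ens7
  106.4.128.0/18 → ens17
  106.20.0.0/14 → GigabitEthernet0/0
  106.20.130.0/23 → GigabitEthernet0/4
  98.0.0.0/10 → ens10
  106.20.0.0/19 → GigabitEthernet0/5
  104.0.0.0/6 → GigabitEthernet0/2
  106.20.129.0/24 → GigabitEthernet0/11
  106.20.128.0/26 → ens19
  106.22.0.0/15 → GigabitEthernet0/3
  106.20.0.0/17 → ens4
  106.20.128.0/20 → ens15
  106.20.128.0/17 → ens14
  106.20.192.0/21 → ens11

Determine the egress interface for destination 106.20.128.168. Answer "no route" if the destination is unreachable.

ens15

Routes whose prefix contains 106.20.128.168:
  104.0.0.0/6 (104.0.0.0 - 107.255.255.255) -> GigabitEthernet0/2
  106.20.0.0/14 (106.20.0.0 - 106.23.255.255) -> GigabitEthernet0/0
  106.20.128.0/17 (106.20.128.0 - 106.20.255.255) -> ens14
  106.20.128.0/20 (106.20.128.0 - 106.20.143.255) -> ens15
More-specific entries that do NOT match:
  106.20.128.192/26 (106.20.128.192 - 106.20.128.255) does not contain 106.20.128.168
  106.20.128.0/26 (106.20.128.0 - 106.20.128.63) does not contain 106.20.128.168
  106.20.129.0/24 (106.20.129.0 - 106.20.129.255) does not contain 106.20.128.168
  106.20.130.0/23 (106.20.130.0 - 106.20.131.255) does not contain 106.20.128.168
  106.20.192.0/21 (106.20.192.0 - 106.20.199.255) does not contain 106.20.128.168
Longest matching prefix is /20 -> interface ens15.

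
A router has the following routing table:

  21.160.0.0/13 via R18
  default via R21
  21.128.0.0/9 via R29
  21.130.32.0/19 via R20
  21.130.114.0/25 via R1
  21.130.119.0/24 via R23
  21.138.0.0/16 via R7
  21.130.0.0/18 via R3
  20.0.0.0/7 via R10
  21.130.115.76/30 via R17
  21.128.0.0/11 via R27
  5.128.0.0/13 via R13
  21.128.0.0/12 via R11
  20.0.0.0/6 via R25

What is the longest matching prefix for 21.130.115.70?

21.128.0.0/12

Entries matching 21.130.115.70:
  0.0.0.0/0 (default, matches everything)
  20.0.0.0/6 (20.0.0.0 - 23.255.255.255)
  20.0.0.0/7 (20.0.0.0 - 21.255.255.255)
  21.128.0.0/9 (21.128.0.0 - 21.255.255.255)
  21.128.0.0/11 (21.128.0.0 - 21.159.255.255)
  21.128.0.0/12 (21.128.0.0 - 21.143.255.255)
Most specific is 21.128.0.0/12.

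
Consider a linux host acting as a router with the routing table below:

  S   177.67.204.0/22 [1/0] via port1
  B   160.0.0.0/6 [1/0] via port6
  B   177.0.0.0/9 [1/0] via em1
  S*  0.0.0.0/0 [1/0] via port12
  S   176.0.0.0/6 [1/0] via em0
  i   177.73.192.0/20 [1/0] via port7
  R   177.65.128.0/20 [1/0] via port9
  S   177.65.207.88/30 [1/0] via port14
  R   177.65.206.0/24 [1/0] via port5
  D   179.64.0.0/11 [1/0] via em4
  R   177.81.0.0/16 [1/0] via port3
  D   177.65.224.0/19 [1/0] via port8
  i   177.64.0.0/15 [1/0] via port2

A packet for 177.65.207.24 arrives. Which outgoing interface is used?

port2

Routes whose prefix contains 177.65.207.24:
  0.0.0.0/0 (default, matches everything) -> port12
  176.0.0.0/6 (176.0.0.0 - 179.255.255.255) -> em0
  177.0.0.0/9 (177.0.0.0 - 177.127.255.255) -> em1
  177.64.0.0/15 (177.64.0.0 - 177.65.255.255) -> port2
More-specific entries that do NOT match:
  177.65.207.88/30 (177.65.207.88 - 177.65.207.91) does not contain 177.65.207.24
  177.65.206.0/24 (177.65.206.0 - 177.65.206.255) does not contain 177.65.207.24
  177.67.204.0/22 (177.67.204.0 - 177.67.207.255) does not contain 177.65.207.24
  177.73.192.0/20 (177.73.192.0 - 177.73.207.255) does not contain 177.65.207.24
  177.65.128.0/20 (177.65.128.0 - 177.65.143.255) does not contain 177.65.207.24
  177.65.224.0/19 (177.65.224.0 - 177.65.255.255) does not contain 177.65.207.24
  177.81.0.0/16 (177.81.0.0 - 177.81.255.255) does not contain 177.65.207.24
Longest matching prefix is /15 -> interface port2.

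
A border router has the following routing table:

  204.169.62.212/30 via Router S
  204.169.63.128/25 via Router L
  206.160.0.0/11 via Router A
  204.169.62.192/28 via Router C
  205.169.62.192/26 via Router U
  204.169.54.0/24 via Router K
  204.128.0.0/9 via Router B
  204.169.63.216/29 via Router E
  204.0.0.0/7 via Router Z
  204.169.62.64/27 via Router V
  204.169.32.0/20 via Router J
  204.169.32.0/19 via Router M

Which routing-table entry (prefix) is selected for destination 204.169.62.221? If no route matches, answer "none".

204.169.32.0/19

Entries matching 204.169.62.221:
  204.0.0.0/7 (204.0.0.0 - 205.255.255.255)
  204.128.0.0/9 (204.128.0.0 - 204.255.255.255)
  204.169.32.0/19 (204.169.32.0 - 204.169.63.255)
Most specific is 204.169.32.0/19.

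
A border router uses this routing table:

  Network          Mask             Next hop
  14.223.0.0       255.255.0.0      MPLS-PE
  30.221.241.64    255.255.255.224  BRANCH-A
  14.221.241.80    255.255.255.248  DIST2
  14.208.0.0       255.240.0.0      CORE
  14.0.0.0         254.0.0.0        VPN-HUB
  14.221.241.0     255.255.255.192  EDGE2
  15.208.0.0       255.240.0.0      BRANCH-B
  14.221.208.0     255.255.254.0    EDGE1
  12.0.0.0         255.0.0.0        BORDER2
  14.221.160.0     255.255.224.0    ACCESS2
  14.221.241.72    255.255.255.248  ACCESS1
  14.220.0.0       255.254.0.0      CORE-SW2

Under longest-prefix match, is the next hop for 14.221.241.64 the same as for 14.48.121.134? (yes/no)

14.221.241.64: longest match 14.220.0.0/15 -> CORE-SW2
14.48.121.134: longest match 14.0.0.0/7 -> VPN-HUB

no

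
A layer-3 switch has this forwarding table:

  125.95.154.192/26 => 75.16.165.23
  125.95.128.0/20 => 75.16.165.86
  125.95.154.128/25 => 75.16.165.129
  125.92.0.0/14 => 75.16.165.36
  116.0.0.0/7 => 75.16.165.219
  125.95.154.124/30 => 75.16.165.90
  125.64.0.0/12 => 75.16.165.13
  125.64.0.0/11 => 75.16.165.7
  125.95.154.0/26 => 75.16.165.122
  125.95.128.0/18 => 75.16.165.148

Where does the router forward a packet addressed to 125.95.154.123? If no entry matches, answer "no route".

75.16.165.148

Routes whose prefix contains 125.95.154.123:
  125.64.0.0/11 (125.64.0.0 - 125.95.255.255) -> 75.16.165.7
  125.92.0.0/14 (125.92.0.0 - 125.95.255.255) -> 75.16.165.36
  125.95.128.0/18 (125.95.128.0 - 125.95.191.255) -> 75.16.165.148
More-specific entries that do NOT match:
  125.95.154.124/30 (125.95.154.124 - 125.95.154.127) does not contain 125.95.154.123
  125.95.154.192/26 (125.95.154.192 - 125.95.154.255) does not contain 125.95.154.123
  125.95.154.0/26 (125.95.154.0 - 125.95.154.63) does not contain 125.95.154.123
  125.95.154.128/25 (125.95.154.128 - 125.95.154.255) does not contain 125.95.154.123
  125.95.128.0/20 (125.95.128.0 - 125.95.143.255) does not contain 125.95.154.123
Longest matching prefix is /18 -> next hop 75.16.165.148.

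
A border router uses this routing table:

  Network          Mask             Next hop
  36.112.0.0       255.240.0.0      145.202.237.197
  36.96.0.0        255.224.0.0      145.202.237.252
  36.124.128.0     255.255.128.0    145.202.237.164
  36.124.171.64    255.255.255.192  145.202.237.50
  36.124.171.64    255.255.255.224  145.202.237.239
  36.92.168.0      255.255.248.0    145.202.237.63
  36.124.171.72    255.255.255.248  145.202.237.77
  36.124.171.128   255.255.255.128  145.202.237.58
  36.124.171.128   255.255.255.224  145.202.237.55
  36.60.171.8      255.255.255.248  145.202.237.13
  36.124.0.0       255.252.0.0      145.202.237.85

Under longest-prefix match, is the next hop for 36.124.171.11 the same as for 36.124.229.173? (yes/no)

yes

36.124.171.11: longest match 36.124.128.0/17 -> 145.202.237.164
36.124.229.173: longest match 36.124.128.0/17 -> 145.202.237.164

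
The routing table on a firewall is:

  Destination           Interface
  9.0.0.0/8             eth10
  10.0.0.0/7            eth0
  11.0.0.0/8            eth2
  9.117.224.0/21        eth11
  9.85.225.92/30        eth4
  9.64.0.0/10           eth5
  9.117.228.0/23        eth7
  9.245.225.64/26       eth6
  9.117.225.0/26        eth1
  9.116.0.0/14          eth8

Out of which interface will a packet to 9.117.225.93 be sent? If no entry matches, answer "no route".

eth11

Routes whose prefix contains 9.117.225.93:
  9.0.0.0/8 (9.0.0.0 - 9.255.255.255) -> eth10
  9.64.0.0/10 (9.64.0.0 - 9.127.255.255) -> eth5
  9.116.0.0/14 (9.116.0.0 - 9.119.255.255) -> eth8
  9.117.224.0/21 (9.117.224.0 - 9.117.231.255) -> eth11
More-specific entries that do NOT match:
  9.85.225.92/30 (9.85.225.92 - 9.85.225.95) does not contain 9.117.225.93
  9.245.225.64/26 (9.245.225.64 - 9.245.225.127) does not contain 9.117.225.93
  9.117.225.0/26 (9.117.225.0 - 9.117.225.63) does not contain 9.117.225.93
  9.117.228.0/23 (9.117.228.0 - 9.117.229.255) does not contain 9.117.225.93
Longest matching prefix is /21 -> interface eth11.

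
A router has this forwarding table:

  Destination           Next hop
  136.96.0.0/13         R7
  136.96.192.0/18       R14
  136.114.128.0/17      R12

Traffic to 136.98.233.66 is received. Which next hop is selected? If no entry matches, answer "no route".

Routes whose prefix contains 136.98.233.66:
  136.96.0.0/13 (136.96.0.0 - 136.103.255.255) -> R7
More-specific entries that do NOT match:
  136.96.192.0/18 (136.96.192.0 - 136.96.255.255) does not contain 136.98.233.66
  136.114.128.0/17 (136.114.128.0 - 136.114.255.255) does not contain 136.98.233.66
Longest matching prefix is /13 -> next hop R7.

R7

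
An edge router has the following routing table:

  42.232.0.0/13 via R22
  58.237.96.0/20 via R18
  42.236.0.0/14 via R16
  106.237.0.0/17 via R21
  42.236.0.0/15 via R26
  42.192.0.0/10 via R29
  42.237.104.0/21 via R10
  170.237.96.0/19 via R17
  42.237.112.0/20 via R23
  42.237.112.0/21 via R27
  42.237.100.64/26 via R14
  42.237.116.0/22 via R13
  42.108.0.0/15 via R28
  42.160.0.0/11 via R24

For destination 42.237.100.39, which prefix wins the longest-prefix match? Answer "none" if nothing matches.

Entries matching 42.237.100.39:
  42.192.0.0/10 (42.192.0.0 - 42.255.255.255)
  42.232.0.0/13 (42.232.0.0 - 42.239.255.255)
  42.236.0.0/14 (42.236.0.0 - 42.239.255.255)
  42.236.0.0/15 (42.236.0.0 - 42.237.255.255)
Most specific is 42.236.0.0/15.

42.236.0.0/15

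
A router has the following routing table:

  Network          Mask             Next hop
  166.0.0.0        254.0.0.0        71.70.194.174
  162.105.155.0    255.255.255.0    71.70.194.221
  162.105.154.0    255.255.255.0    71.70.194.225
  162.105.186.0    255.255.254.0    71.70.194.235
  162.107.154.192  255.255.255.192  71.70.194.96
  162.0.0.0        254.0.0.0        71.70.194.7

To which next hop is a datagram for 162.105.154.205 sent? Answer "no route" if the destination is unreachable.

71.70.194.225

Routes whose prefix contains 162.105.154.205:
  162.0.0.0/7 (162.0.0.0 - 163.255.255.255) -> 71.70.194.7
  162.105.154.0/24 (162.105.154.0 - 162.105.154.255) -> 71.70.194.225
More-specific entries that do NOT match:
  162.107.154.192/26 (162.107.154.192 - 162.107.154.255) does not contain 162.105.154.205
Longest matching prefix is /24 -> next hop 71.70.194.225.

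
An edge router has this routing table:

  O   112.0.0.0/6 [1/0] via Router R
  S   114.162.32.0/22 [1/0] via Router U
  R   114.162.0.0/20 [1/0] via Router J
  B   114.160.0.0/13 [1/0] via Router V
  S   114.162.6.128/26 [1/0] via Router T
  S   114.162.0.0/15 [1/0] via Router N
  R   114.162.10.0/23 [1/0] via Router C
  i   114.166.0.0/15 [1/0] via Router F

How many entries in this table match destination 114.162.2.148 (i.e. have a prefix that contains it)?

Prefixes containing 114.162.2.148:
  112.0.0.0/6 (112.0.0.0 - 115.255.255.255)
  114.160.0.0/13 (114.160.0.0 - 114.167.255.255)
  114.162.0.0/15 (114.162.0.0 - 114.163.255.255)
  114.162.0.0/20 (114.162.0.0 - 114.162.15.255)
Total matching entries: 4.

4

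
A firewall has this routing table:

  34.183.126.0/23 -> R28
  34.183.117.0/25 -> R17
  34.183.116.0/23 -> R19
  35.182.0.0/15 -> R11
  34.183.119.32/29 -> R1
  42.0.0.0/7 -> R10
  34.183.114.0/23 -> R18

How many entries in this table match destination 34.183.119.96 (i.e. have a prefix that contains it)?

No listed prefix contains 34.183.119.96.
Total matching entries: 0.

0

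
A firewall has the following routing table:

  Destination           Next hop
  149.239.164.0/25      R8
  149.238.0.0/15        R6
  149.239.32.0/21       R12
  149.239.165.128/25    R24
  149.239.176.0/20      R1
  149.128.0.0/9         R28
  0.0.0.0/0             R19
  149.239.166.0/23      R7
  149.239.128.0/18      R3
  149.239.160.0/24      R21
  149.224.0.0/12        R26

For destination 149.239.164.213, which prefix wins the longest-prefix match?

149.239.128.0/18

Entries matching 149.239.164.213:
  0.0.0.0/0 (default, matches everything)
  149.128.0.0/9 (149.128.0.0 - 149.255.255.255)
  149.224.0.0/12 (149.224.0.0 - 149.239.255.255)
  149.238.0.0/15 (149.238.0.0 - 149.239.255.255)
  149.239.128.0/18 (149.239.128.0 - 149.239.191.255)
Most specific is 149.239.128.0/18.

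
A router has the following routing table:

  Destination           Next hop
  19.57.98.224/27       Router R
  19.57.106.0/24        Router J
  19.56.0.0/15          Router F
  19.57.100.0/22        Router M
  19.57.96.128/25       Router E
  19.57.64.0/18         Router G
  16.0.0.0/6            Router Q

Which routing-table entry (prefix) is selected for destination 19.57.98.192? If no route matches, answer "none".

Entries matching 19.57.98.192:
  16.0.0.0/6 (16.0.0.0 - 19.255.255.255)
  19.56.0.0/15 (19.56.0.0 - 19.57.255.255)
  19.57.64.0/18 (19.57.64.0 - 19.57.127.255)
Most specific is 19.57.64.0/18.

19.57.64.0/18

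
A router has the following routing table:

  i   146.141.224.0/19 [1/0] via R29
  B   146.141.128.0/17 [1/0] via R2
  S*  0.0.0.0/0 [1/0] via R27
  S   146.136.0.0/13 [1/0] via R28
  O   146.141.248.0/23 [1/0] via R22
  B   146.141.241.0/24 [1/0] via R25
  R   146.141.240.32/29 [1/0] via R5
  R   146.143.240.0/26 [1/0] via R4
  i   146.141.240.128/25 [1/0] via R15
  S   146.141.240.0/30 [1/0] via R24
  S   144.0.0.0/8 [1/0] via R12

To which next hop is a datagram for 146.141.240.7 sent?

Routes whose prefix contains 146.141.240.7:
  0.0.0.0/0 (default, matches everything) -> R27
  146.136.0.0/13 (146.136.0.0 - 146.143.255.255) -> R28
  146.141.128.0/17 (146.141.128.0 - 146.141.255.255) -> R2
  146.141.224.0/19 (146.141.224.0 - 146.141.255.255) -> R29
More-specific entries that do NOT match:
  146.141.240.0/30 (146.141.240.0 - 146.141.240.3) does not contain 146.141.240.7
  146.141.240.32/29 (146.141.240.32 - 146.141.240.39) does not contain 146.141.240.7
  146.143.240.0/26 (146.143.240.0 - 146.143.240.63) does not contain 146.141.240.7
  146.141.240.128/25 (146.141.240.128 - 146.141.240.255) does not contain 146.141.240.7
  146.141.241.0/24 (146.141.241.0 - 146.141.241.255) does not contain 146.141.240.7
  146.141.248.0/23 (146.141.248.0 - 146.141.249.255) does not contain 146.141.240.7
Longest matching prefix is /19 -> next hop R29.

R29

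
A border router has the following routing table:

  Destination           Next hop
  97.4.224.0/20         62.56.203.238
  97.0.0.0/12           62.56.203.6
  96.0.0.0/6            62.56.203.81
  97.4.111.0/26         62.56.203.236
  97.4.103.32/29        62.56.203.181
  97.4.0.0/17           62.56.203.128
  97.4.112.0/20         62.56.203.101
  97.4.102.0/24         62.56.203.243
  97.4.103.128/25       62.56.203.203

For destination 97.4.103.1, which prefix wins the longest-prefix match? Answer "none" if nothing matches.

97.4.0.0/17

Entries matching 97.4.103.1:
  96.0.0.0/6 (96.0.0.0 - 99.255.255.255)
  97.0.0.0/12 (97.0.0.0 - 97.15.255.255)
  97.4.0.0/17 (97.4.0.0 - 97.4.127.255)
Most specific is 97.4.0.0/17.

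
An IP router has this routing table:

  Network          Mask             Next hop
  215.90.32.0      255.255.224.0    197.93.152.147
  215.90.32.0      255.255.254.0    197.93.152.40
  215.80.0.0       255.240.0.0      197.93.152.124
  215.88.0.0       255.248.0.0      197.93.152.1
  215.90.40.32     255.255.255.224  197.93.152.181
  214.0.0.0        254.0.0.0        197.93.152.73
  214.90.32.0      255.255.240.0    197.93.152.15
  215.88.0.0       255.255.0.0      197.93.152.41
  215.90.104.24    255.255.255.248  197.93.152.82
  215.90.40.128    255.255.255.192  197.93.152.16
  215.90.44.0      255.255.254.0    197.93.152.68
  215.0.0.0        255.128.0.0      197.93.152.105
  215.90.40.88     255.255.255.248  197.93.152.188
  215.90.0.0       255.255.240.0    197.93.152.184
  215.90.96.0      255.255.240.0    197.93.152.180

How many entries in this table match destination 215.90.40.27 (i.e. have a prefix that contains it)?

Prefixes containing 215.90.40.27:
  214.0.0.0/7 (214.0.0.0 - 215.255.255.255)
  215.0.0.0/9 (215.0.0.0 - 215.127.255.255)
  215.80.0.0/12 (215.80.0.0 - 215.95.255.255)
  215.88.0.0/13 (215.88.0.0 - 215.95.255.255)
  215.90.32.0/19 (215.90.32.0 - 215.90.63.255)
Total matching entries: 5.

5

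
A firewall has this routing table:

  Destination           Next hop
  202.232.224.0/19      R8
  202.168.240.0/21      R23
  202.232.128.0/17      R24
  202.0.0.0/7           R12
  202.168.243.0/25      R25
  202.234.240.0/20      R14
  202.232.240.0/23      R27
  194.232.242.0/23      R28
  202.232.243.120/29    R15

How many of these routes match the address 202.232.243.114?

3

Prefixes containing 202.232.243.114:
  202.0.0.0/7 (202.0.0.0 - 203.255.255.255)
  202.232.128.0/17 (202.232.128.0 - 202.232.255.255)
  202.232.224.0/19 (202.232.224.0 - 202.232.255.255)
Total matching entries: 3.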